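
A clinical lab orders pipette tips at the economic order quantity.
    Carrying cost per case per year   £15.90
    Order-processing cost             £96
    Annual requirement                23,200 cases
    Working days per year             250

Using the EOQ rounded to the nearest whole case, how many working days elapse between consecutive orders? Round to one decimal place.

EOQ = √(2DS/H) = √(2 × 23,200 × 96 / 15.9)
    = √(280,150.94) ≈ 529.29 → Q = 529 cases
Days between orders = 250 / (D/Q) = 250 / 43.856 ≈ 5.700

5.7 days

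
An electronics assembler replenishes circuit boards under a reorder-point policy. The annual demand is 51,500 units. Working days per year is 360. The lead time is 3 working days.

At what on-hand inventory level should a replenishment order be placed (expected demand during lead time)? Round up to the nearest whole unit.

430 units

Daily demand d = 51,500 / 360 = 143.056 units/day
Demand during lead time = 143.056 × 3 = 429.17
Reorder point = 429.17 → round up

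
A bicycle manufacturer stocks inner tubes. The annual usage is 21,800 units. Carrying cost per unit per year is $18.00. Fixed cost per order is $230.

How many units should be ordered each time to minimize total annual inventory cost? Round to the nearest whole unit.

746 units

EOQ = √(2DS/H) = √(2 × 21,800 × 230 / 18)
    = √(557,111.11) ≈ 746.40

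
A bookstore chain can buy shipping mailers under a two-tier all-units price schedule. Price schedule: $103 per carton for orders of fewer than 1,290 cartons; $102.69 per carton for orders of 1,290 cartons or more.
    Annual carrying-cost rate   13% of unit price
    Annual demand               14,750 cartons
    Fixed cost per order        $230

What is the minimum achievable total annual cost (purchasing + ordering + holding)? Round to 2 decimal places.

H₁ = 13%×$103 = $13.3900;  H₂ = 13%×$102.69 = $13.3497
EOQ₁ = √(2×14,750×230/13.3900) = 711.84  (< 1,290, feasible at tier 1)
EOQ₂ = √(2×14,750×230/13.3497) = 712.92  (< 1,290 → use Q = 1,290 at tier-2 price)
TC(tier 1 (EOQ₁), Q≈711.8) = $1,528,781.59
TC(tier 2, Q≈1,290.0) = $1,525,917.90
Minimum at tier 2: $1,525,917.90

$1,525,917.90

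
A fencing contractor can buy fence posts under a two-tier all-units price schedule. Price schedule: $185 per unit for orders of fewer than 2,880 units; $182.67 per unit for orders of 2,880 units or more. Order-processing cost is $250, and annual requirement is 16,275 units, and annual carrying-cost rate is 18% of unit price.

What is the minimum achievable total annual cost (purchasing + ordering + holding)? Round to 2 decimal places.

$3,021,715.07

H₁ = 18%×$185 = $33.3000;  H₂ = 18%×$182.67 = $32.8806
EOQ₁ = √(2×16,275×250/33.3000) = 494.34  (< 2,880, feasible at tier 1)
EOQ₂ = √(2×16,275×250/32.8806) = 497.48  (< 2,880 → use Q = 2,880 at tier-2 price)
TC(tier 1 (EOQ₁), Q≈494.3) = $3,027,336.43
TC(tier 2, Q≈2,880.0) = $3,021,715.07
Minimum at tier 2: $3,021,715.07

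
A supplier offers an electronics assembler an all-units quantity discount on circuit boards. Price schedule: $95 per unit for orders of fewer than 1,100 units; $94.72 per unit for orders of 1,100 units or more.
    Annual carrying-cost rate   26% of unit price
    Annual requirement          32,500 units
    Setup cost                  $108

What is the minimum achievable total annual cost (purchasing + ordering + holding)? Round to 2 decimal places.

$3,095,135.87

H₁ = 26%×$95 = $24.7000;  H₂ = 26%×$94.72 = $24.6272
EOQ₁ = √(2×32,500×108/24.7000) = 533.11  (< 1,100, feasible at tier 1)
EOQ₂ = √(2×32,500×108/24.6272) = 533.90  (< 1,100 → use Q = 1,100 at tier-2 price)
TC(tier 1 (EOQ₁), Q≈533.1) = $3,100,667.92
TC(tier 2, Q≈1,100.0) = $3,095,135.87
Minimum at tier 2: $3,095,135.87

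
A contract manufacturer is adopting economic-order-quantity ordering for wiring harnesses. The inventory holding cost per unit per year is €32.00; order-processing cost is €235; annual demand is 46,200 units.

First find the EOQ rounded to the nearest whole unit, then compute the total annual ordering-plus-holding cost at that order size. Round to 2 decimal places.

EOQ = √(2DS/H) = √(2 × 46,200 × 235 / 32)
    = √(678,562.50) ≈ 823.75 → Q = 824 units
Ordering: D/Q × S = 46,200/824 × €235 = €13,175.97
Holding:  Q/2 × H = 824/2 × €32 = €13,184.00
Total = €13,175.97 + €13,184.00 = €26,359.97

€26,359.97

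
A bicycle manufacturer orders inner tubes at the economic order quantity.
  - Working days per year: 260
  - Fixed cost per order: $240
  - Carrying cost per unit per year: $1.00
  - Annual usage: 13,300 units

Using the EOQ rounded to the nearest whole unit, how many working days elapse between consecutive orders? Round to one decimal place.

49.4 days

EOQ = √(2DS/H) = √(2 × 13,300 × 240 / 1)
    = √(6,384,000.00) ≈ 2,526.66 → Q = 2,527 units
Cycle time = (working days × Q)/D = (260 × 2,527) / 13,300 = 49.400 days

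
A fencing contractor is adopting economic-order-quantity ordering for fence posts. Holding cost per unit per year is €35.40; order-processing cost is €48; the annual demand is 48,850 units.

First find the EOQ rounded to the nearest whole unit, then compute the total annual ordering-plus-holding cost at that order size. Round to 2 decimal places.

€12,884.56

2DS/H = 2·48,850·48/35.4 = 132,474.58
EOQ = √132,474.58 ≈ 363.97 → Q = 364 units
Ordering: D/Q × S = 48,850/364 × €48 = €6,441.76
Holding:  Q/2 × H = 364/2 × €35.4 = €6,442.80
Total = €6,441.76 + €6,442.80 = €12,884.56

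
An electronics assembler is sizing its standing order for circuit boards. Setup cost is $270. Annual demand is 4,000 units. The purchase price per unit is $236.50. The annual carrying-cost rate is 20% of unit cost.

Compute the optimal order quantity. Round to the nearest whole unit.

H = i·C = 0.2 × $236.5 = $47.3000 per unit-year
2DS/H = 2·4,000·270/47.3 = 45,665.96
EOQ = √45,665.96 ≈ 213.70

214 units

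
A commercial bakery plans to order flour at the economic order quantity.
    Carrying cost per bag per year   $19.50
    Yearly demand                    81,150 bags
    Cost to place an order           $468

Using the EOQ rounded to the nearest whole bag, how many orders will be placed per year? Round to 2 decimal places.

Optimal lot size Q* = (2 × 81,150 × $468 / $19.5)^½ ≈ 1,973.63 → Q = 1,974
N = D/Q = 81,150/1,974 ≈ 41.109 orders/yr

41.11 orders per year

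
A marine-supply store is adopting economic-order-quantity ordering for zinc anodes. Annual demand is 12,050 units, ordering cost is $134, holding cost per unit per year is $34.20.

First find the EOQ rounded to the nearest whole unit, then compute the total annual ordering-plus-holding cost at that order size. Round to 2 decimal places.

Optimal lot size Q* = (2 × 12,050 × $134 / $34.2)^½ ≈ 307.29 → Q = 307 units
Ordering: D/Q × S = 12,050/307 × $134 = $5,259.61
Holding:  Q/2 × H = 307/2 × $34.2 = $5,249.70
Total = $5,259.61 + $5,249.70 = $10,509.31

$10,509.31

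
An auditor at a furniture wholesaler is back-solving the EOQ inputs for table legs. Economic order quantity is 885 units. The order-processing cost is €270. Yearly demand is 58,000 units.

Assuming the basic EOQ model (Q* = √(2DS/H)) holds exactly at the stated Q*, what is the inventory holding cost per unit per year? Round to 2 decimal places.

€39.99

From Q* = √(2DS/H) ⇒ Q*² = 2DS/H.
H = 2DS / Q² = 2 × 58,000 × 270 / 885² = 39.9885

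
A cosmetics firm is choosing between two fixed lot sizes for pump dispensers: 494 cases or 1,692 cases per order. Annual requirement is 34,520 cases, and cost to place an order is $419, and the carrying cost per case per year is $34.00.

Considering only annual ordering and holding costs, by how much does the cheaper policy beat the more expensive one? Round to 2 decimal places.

$364.72

TC(Q) = (D/Q)S + (Q/2)H
TC(494) = (34,520/494)×419 + (494/2)×34 = $37,677.11
TC(1,692) = (34,520/1,692)×419 + (1,692/2)×34 = $37,312.39
|ΔTC| = |$37,677.11 − $37,312.39| = $364.72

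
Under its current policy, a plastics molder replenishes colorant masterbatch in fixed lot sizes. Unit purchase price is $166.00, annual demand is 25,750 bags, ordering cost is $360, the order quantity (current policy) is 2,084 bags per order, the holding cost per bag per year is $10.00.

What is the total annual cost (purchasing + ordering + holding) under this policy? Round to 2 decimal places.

Ordering: D/Q × S = 25,750/2,084 × $360 = $4,448.18
Holding:  Q/2 × H = 2,084/2 × $10 = $10,420.00
Purchase cost = D·C = 25,750 × 166 = $4,274,500.00
Total = $4,448.18 + $10,420.00 + $4,274,500.00 = $4,289,368.18

$4,289,368.18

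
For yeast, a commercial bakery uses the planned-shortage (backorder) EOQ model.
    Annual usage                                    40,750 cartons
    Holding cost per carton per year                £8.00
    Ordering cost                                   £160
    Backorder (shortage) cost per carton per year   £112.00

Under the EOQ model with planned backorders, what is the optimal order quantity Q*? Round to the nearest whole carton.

1,322 cartons

Basic EOQ = √(2·40,750·160/8) = 1,276.715
Backorder adjustment √((H+b)/b) = √((8+112)/112) = 1.0351
Q* = 1,276.715 × 1.0351 ≈ 1,321.53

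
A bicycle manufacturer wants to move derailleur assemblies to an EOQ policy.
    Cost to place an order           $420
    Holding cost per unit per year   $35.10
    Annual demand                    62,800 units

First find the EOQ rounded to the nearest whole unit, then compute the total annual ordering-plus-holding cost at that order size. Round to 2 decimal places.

$43,030.17

2DS/H = 2·62,800·420/35.1 = 1,502,905.98
EOQ = √1,502,905.98 ≈ 1,225.93 → Q = 1,226 units
Orders/yr = 62,800/1,226 = 51.223; ordering cost = 51.223 × $420 = $21,513.87
Average inventory = 1,226/2 = 613; holding cost = 613 × $35.1 = $21,516.30
Total = $21,513.87 + $21,516.30 = $43,030.17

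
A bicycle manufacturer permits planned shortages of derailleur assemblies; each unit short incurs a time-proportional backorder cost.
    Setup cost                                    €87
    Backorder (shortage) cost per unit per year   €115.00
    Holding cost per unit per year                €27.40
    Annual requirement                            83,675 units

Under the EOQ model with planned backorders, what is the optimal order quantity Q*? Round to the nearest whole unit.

811 units

Basic EOQ = √(2·83,675·87/27.4) = 728.949
Backorder adjustment √((H+b)/b) = √((27.4+115)/115) = 1.1128
Q* = 728.949 × 1.1128 ≈ 811.15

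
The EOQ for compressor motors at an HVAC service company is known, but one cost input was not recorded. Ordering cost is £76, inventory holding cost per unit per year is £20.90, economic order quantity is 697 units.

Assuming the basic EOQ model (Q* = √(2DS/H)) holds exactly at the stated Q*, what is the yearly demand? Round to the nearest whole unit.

Since Q* = (2DS/H)^½, squaring gives Q*²·H = 2DS.
D = Q²H / (2S) = 697² × 20.9 / (2 × 76) = 66,798.74

66,799 units per year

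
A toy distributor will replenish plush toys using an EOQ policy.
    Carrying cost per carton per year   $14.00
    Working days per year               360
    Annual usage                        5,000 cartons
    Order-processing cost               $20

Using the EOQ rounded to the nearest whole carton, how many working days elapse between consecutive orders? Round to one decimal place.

8.6 days

Optimal lot size Q* = (2 × 5,000 × $20 / $14)^½ ≈ 119.52 → Q = 120 cartons
T = Q/D × 360 days = 120/5,000 × 360 = 8.640 days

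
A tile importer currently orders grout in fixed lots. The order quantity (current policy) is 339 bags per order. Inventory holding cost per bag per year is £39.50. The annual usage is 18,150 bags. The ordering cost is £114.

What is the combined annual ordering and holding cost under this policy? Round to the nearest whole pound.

£12,799

Annual ordering cost = (D/Q)·S = (18,150/339) × 114 = £6,103.54
Annual holding cost  = (Q/2)·H = (339/2) × 39.5 = £6,695.25
Total = £6,103.54 + £6,695.25 = £12,798.79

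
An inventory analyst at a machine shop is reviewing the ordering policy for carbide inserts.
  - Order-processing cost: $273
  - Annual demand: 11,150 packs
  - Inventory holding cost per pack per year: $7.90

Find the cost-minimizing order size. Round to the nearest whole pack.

2DS/H = 2·11,150·273/7.9 = 770,620.25
EOQ = √770,620.25 ≈ 877.85

878 packs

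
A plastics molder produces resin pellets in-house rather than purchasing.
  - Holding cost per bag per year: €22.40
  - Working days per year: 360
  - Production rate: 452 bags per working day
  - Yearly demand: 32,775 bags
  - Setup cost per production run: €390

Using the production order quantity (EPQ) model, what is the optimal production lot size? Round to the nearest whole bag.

d = 32,775/360 = 91.0417 bags/day;  effective holding cost H(1 − d/p) = 22.4·(1 − 91.0417/452) = 17.88820
Q* = √(2DS / H_eff) = √(2·32,775·390 / 17.88820) ≈ 1,195.46

1,195 bags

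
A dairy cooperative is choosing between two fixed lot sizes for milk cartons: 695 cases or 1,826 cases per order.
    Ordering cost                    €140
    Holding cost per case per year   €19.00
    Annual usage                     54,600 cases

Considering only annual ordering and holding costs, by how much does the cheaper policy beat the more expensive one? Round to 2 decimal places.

€3,932.14

Annual cost at Q: ordering D·S/Q plus holding Q·H/2.
TC(695) = (54,600/695)×140 + (695/2)×19 = €17,601.06
TC(1,826) = (54,600/1,826)×140 + (1,826/2)×19 = €21,533.20
|ΔTC| = |€17,601.06 − €21,533.20| = €3,932.14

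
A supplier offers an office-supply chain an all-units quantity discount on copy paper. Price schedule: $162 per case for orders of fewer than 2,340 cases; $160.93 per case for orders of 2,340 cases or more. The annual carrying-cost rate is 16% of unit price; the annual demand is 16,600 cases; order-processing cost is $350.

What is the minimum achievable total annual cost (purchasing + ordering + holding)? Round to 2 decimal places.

$2,704,047.00

H₁ = 16%×$162 = $25.9200;  H₂ = 16%×$160.93 = $25.7488
EOQ₁ = √(2×16,600×350/25.9200) = 669.55  (< 2,340, feasible at tier 1)
EOQ₂ = √(2×16,600×350/25.7488) = 671.78  (< 2,340 → use Q = 2,340 at tier-2 price)
TC(tier 1 (EOQ₁), Q≈669.6) = $2,706,554.84
TC(tier 2, Q≈2,340.0) = $2,704,047.00
Minimum at tier 2: $2,704,047.00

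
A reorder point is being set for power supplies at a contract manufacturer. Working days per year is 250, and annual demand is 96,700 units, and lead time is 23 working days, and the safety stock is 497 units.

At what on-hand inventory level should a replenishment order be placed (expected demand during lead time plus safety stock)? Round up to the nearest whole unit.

Daily demand d = 96,700 / 250 = 386.800 units/day
Demand during lead time = 386.800 × 23 = 8,896.40
Reorder point = 8,896.40 + 497 = 9,393.40 → round up

9,394 units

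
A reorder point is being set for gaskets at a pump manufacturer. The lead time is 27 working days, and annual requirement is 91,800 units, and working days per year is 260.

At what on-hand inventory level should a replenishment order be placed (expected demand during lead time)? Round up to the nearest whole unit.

9,534 units

Daily demand d = 91,800 / 260 = 353.077 units/day
Demand during lead time = 353.077 × 27 = 9,533.08
Reorder point = 9,533.08 → round up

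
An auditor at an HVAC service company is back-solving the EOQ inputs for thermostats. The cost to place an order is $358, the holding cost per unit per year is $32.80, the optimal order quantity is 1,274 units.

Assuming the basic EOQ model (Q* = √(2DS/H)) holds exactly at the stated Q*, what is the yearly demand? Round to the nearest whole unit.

74,353 units per year

Since Q* = (2DS/H)^½, squaring gives Q*²·H = 2DS.
D = Q²H / (2S) = 1,274² × 32.8 / (2 × 358) = 74,353.20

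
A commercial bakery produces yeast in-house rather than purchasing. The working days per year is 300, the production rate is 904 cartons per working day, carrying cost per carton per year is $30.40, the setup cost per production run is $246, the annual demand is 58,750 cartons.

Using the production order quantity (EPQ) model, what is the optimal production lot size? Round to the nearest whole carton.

1,102 cartons

d = 58,750/300 = 195.8333 cartons/day;  effective holding cost H(1 − d/p) = 30.4·(1 − 195.8333/904) = 23.81445
Q* = √(2DS / H_eff) = √(2·58,750·246 / 23.81445) ≈ 1,101.71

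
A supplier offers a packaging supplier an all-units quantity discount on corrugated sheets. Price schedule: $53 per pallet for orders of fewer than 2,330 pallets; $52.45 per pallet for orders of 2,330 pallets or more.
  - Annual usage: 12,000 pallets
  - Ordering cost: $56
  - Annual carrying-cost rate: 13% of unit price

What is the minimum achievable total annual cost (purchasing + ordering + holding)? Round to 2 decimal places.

$637,631.96

H₁ = 13%×$53 = $6.8900;  H₂ = 13%×$52.45 = $6.8185
EOQ₁ = √(2×12,000×56/6.8900) = 441.66  (< 2,330, feasible at tier 1)
EOQ₂ = √(2×12,000×56/6.8185) = 443.97  (< 2,330 → use Q = 2,330 at tier-2 price)
TC(tier 1 (EOQ₁), Q≈441.7) = $639,043.05
TC(tier 2, Q≈2,330.0) = $637,631.96
Minimum at tier 2: $637,631.96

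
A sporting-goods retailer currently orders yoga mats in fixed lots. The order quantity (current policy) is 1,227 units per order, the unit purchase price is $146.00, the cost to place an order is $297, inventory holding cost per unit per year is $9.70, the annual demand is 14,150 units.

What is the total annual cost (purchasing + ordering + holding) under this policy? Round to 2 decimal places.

Ordering: D/Q × S = 14,150/1,227 × $297 = $3,425.06
Holding:  Q/2 × H = 1,227/2 × $9.7 = $5,950.95
Purchase cost = D·C = 14,150 × 146 = $2,065,900.00
Total = $3,425.06 + $5,950.95 + $2,065,900.00 = $2,075,276.01

$2,075,276.01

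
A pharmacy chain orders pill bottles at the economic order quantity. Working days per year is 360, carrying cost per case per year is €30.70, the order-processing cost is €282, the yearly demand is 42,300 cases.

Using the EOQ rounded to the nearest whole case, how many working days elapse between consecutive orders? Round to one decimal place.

EOQ = √(2DS/H) = √(2 × 42,300 × 282 / 30.7)
    = √(777,107.49) ≈ 881.54 → Q = 882 cases
Days between orders = 360 / (D/Q) = 360 / 47.959 ≈ 7.506

7.5 days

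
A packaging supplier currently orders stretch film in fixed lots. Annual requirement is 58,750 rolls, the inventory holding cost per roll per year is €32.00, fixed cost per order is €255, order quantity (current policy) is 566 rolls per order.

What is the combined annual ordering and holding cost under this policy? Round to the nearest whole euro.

Ordering: D/Q × S = 58,750/566 × €255 = €26,468.64
Holding:  Q/2 × H = 566/2 × €32 = €9,056.00
Total = €26,468.64 + €9,056.00 = €35,524.64

€35,525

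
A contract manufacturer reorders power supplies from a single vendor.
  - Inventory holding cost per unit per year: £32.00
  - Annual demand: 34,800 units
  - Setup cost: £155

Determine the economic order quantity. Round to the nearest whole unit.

2DS/H = 2·34,800·155/32 = 337,125.00
EOQ = √337,125.00 ≈ 580.62

581 units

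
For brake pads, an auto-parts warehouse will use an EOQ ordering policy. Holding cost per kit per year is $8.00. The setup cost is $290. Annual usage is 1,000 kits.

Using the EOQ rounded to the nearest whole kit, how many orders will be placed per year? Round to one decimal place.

Optimal lot size Q* = (2 × 1,000 × $290 / $8)^½ ≈ 269.26 → Q = 269
Orders per year = D/Q = 1,000 / 269 = 3.717

3.7 orders per year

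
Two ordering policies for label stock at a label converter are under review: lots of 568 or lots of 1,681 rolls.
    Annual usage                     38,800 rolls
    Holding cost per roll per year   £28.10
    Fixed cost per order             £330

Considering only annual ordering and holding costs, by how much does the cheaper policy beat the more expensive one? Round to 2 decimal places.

TC(Q) = (D/Q)S + (Q/2)H
TC(568) = (38,800/568)×330 + (568/2)×28.1 = £30,522.65
TC(1,681) = (38,800/1,681)×330 + (1,681/2)×28.1 = £31,234.94
Cheaper: Q = 568.  Difference = £712.29

£712.29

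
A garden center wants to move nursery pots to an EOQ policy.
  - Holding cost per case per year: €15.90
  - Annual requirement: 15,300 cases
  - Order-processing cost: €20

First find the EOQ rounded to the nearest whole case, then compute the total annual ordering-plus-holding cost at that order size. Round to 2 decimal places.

Optimal lot size Q* = (2 × 15,300 × €20 / €15.9)^½ ≈ 196.19 → Q = 196 cases
Ordering: D/Q × S = 15,300/196 × €20 = €1,561.22
Holding:  Q/2 × H = 196/2 × €15.9 = €1,558.20
Total = €1,561.22 + €1,558.20 = €3,119.42

€3,119.42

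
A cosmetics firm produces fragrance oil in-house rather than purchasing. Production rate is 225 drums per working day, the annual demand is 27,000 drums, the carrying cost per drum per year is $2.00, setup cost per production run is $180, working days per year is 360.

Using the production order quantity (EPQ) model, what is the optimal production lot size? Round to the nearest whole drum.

d = 27,000/360 = 75.0000 drums/day;  effective holding cost H(1 − d/p) = 2·(1 − 75.0000/225) = 1.33333
Q* = √(2DS / H_eff) = √(2·27,000·180 / 1.33333) ≈ 2,700.00

2,700 drums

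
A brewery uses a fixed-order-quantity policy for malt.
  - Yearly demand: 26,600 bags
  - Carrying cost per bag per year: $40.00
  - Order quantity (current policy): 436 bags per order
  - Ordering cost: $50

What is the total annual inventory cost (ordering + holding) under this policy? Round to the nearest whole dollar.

Orders/yr = 26,600/436 = 61.009; ordering cost = 61.009 × $50 = $3,050.46
Average inventory = 436/2 = 218; holding cost = 218 × $40 = $8,720.00
Total = $3,050.46 + $8,720.00 = $11,770.46

$11,770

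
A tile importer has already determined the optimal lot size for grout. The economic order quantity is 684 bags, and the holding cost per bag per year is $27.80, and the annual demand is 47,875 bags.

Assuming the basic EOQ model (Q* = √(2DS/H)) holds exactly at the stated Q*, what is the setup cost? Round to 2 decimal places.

EOQ relation: Q² = 2DS/H, so rearrange for the unknown.
S = Q²H / (2D) = 684² × 27.8 / (2 × 47,875) = 135.8370

$135.84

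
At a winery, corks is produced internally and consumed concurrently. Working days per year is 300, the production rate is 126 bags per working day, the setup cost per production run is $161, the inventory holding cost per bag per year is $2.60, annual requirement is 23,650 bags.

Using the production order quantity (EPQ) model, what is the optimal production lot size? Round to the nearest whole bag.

2,797 bags

Daily demand d = 23,650/300 = 78.833; p = 126; 1 − d/p = 0.37434
EPQ = √(2DS / (H(1 − d/p)))
    = √(2 × 23,650 × 161 / (2.6 × 0.37434)) ≈ 2,797.21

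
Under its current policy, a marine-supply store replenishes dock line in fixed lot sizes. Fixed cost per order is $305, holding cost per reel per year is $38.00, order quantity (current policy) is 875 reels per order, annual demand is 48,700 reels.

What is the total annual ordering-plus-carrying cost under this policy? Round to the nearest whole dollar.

$33,600

Ordering: D/Q × S = 48,700/875 × $305 = $16,975.43
Holding:  Q/2 × H = 875/2 × $38 = $16,625.00
Total = $16,975.43 + $16,625.00 = $33,600.43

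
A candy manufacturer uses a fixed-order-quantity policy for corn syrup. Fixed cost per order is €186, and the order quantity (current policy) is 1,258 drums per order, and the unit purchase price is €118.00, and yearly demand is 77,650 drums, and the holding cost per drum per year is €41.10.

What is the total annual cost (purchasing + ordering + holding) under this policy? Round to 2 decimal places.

Annual ordering cost = (D/Q)·S = (77,650/1,258) × 186 = €11,480.84
Annual holding cost  = (Q/2)·H = (1,258/2) × 41.1 = €25,851.90
Purchase cost = D·C = 77,650 × 118 = €9,162,700.00
Total = €11,480.84 + €25,851.90 + €9,162,700.00 = €9,200,032.74

€9,200,032.74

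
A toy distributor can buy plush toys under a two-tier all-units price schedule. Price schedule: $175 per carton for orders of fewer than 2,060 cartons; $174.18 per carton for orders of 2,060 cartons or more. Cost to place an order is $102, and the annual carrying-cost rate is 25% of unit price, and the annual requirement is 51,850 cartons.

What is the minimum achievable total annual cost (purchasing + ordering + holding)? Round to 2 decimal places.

H₁ = 25%×$175 = $43.7500;  H₂ = 25%×$174.18 = $43.5450
EOQ₁ = √(2×51,850×102/43.7500) = 491.70  (< 2,060, feasible at tier 1)
EOQ₂ = √(2×51,850×102/43.5450) = 492.86  (< 2,060 → use Q = 2,060 at tier-2 price)
TC(tier 1 (EOQ₁), Q≈491.7) = $9,095,261.89
TC(tier 2, Q≈2,060.0) = $9,078,651.68
Minimum at tier 2: $9,078,651.68

$9,078,651.68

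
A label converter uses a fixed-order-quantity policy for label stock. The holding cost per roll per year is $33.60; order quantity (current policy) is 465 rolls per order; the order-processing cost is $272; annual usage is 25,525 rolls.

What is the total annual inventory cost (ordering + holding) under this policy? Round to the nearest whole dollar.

$22,743

Annual ordering cost = (D/Q)·S = (25,525/465) × 272 = $14,930.75
Annual holding cost  = (Q/2)·H = (465/2) × 33.6 = $7,812.00
Total = $14,930.75 + $7,812.00 = $22,742.75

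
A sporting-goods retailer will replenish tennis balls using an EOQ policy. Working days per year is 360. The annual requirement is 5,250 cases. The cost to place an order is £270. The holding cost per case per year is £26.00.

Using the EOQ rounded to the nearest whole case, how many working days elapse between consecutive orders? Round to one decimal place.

Optimal lot size Q* = (2 × 5,250 × £270 / £26)^½ ≈ 330.21 → Q = 330 cases
T = Q/D × 360 days = 330/5,250 × 360 = 22.629 days

22.6 days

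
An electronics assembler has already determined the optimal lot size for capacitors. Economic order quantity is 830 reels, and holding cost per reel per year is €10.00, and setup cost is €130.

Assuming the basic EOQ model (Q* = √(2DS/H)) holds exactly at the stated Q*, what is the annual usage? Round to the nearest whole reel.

Since Q* = (2DS/H)^½, squaring gives Q*²·H = 2DS.
D = Q²H / (2S) = 830² × 10 / (2 × 130) = 26,496.15

26,496 reels per year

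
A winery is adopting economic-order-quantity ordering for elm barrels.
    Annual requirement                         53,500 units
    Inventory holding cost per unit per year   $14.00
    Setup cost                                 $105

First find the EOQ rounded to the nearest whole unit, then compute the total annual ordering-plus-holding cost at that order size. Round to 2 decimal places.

$12,541.53

2DS/H = 2·53,500·105/14 = 802,500.00
EOQ = √802,500.00 ≈ 895.82 → Q = 896 units
Annual ordering cost = (D/Q)·S = (53,500/896) × 105 = $6,269.53
Annual holding cost  = (Q/2)·H = (896/2) × 14 = $6,272.00
Total = $6,269.53 + $6,272.00 = $12,541.53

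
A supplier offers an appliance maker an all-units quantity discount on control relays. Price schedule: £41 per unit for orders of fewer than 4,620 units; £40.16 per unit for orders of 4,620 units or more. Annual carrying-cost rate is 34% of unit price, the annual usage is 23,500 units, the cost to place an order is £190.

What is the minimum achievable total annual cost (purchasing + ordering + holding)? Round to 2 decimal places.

H₁ = 34%×£41 = £13.9400;  H₂ = 34%×£40.16 = £13.6544
EOQ₁ = √(2×23,500×190/13.9400) = 800.38  (< 4,620, feasible at tier 1)
EOQ₂ = √(2×23,500×190/13.6544) = 808.70  (< 4,620 → use Q = 4,620 at tier-2 price)
TC(tier 1 (EOQ₁), Q≈800.4) = £974,657.25
TC(tier 2, Q≈4,620.0) = £976,268.11
Minimum at tier 1 (EOQ₁): £974,657.25

£974,657.25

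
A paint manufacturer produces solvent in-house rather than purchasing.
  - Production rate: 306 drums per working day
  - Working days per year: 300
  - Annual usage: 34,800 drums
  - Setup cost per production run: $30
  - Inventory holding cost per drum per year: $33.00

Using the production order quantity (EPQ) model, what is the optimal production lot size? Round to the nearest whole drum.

Daily demand d = 34,800/300 = 116.000; p = 306; 1 − d/p = 0.62092
EPQ = √(2DS / (H(1 − d/p)))
    = √(2 × 34,800 × 30 / (33 × 0.62092)) ≈ 319.22

319 drums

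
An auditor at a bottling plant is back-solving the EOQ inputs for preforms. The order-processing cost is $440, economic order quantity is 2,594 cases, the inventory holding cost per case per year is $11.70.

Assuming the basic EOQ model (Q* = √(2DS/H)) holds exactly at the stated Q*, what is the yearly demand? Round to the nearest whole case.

From Q* = √(2DS/H) ⇒ Q*² = 2DS/H.
D = Q²H / (2S) = 2,594² × 11.7 / (2 × 440) = 89,462.93

89,463 cases per year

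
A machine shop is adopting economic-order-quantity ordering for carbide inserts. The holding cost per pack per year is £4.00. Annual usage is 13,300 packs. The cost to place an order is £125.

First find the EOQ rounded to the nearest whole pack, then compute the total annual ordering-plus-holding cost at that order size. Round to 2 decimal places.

Q* = √(2·D·S / H) = √(2·13,300·125 / 4) = √831,250.0 ≈ 911.73 → Q = 912 packs
Orders/yr = 13,300/912 = 14.583; ordering cost = 14.583 × £125 = £1,822.92
Average inventory = 912/2 = 456; holding cost = 456 × £4 = £1,824.00
Total = £1,822.92 + £1,824.00 = £3,646.92

£3,646.92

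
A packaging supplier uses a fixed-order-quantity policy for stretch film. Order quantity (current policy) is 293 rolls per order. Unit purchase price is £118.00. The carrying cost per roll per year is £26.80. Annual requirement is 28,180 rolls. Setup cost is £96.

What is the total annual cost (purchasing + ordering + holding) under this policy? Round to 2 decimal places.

Orders/yr = 28,180/293 = 96.177; ordering cost = 96.177 × £96 = £9,233.04
Average inventory = 293/2 = 146.5; holding cost = 146.5 × £26.8 = £3,926.20
Purchase cost = D·C = 28,180 × 118 = £3,325,240.00
Total = £9,233.04 + £3,926.20 + £3,325,240.00 = £3,338,399.24

£3,338,399.24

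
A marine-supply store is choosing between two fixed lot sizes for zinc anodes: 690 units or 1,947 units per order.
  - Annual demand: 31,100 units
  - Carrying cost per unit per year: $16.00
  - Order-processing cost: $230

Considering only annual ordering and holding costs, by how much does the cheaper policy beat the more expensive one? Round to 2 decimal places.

$3,363.19

TC(Q) = (D/Q)S + (Q/2)H
TC(690) = (31,100/690)×230 + (690/2)×16 = $15,886.67
TC(1,947) = (31,100/1,947)×230 + (1,947/2)×16 = $19,249.86
|ΔTC| = |$15,886.67 − $19,249.86| = $3,363.19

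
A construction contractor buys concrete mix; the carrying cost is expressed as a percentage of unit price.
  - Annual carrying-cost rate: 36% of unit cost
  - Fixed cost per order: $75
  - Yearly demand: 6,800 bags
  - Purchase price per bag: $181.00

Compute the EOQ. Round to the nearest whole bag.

Carrying cost H = $181 × 36% = $65.1600/bag/yr
Q* = √(2·D·S / H) = √(2·6,800·75 / 65.16) = √15,653.8 ≈ 125.12

125 bags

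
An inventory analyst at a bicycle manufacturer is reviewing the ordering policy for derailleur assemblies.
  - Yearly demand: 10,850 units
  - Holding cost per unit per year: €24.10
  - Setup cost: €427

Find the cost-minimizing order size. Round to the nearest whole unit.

Q* = √(2·D·S / H) = √(2·10,850·427 / 24.1) = √384,477.2 ≈ 620.06

620 units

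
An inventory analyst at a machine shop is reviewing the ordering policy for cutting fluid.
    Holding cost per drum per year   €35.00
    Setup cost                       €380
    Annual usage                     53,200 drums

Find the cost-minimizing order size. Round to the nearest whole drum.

EOQ = √(2DS/H) = √(2 × 53,200 × 380 / 35)
    = √(1,155,200.00) ≈ 1,074.80

1,075 drums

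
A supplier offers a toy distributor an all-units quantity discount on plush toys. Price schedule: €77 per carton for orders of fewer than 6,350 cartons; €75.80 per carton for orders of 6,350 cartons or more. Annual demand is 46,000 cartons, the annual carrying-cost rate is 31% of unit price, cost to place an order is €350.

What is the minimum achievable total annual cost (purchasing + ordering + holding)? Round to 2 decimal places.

H₁ = 31%×€77 = €23.8700;  H₂ = 31%×€75.80 = €23.4980
EOQ₁ = √(2×46,000×350/23.8700) = 1,161.45  (< 6,350, feasible at tier 1)
EOQ₂ = √(2×46,000×350/23.4980) = 1,170.61  (< 6,350 → use Q = 6,350 at tier-2 price)
TC(tier 1 (EOQ₁), Q≈1,161.5) = €3,569,723.89
TC(tier 2, Q≈6,350.0) = €3,563,941.58
Minimum at tier 2: €3,563,941.58

€3,563,941.58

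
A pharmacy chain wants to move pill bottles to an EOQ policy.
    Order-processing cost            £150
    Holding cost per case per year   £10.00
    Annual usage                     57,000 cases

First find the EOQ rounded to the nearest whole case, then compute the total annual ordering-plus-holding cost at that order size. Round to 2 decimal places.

Q* = √(2·D·S / H) = √(2·57,000·150 / 10) = √1,710,000.0 ≈ 1,307.67 → Q = 1,308 cases
Annual ordering cost = (D/Q)·S = (57,000/1,308) × 150 = £6,536.70
Annual holding cost  = (Q/2)·H = (1,308/2) × 10 = £6,540.00
Total = £6,536.70 + £6,540.00 = £13,076.70

£13,076.70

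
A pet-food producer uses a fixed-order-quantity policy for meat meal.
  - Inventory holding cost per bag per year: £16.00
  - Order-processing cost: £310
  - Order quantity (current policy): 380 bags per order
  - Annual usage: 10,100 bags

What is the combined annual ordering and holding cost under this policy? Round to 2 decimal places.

Ordering: D/Q × S = 10,100/380 × £310 = £8,239.47
Holding:  Q/2 × H = 380/2 × £16 = £3,040.00
Total = £8,239.47 + £3,040.00 = £11,279.47

£11,279.47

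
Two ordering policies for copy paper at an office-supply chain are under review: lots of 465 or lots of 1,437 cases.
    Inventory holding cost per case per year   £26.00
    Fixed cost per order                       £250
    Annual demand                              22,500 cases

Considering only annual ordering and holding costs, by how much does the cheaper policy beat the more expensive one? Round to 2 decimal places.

£4,453.63

For each Q, cost = (D/Q)·S + (Q/2)·H.
TC(465) = (22,500/465)×250 + (465/2)×26 = £18,141.77
TC(1,437) = (22,500/1,437)×250 + (1,437/2)×26 = £22,595.41
Lots of 465 are cheaper by £4,453.63.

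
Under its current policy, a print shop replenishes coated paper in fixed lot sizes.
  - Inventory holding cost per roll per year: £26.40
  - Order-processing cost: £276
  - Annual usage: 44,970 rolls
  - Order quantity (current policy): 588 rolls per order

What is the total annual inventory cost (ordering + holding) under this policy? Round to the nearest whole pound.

Ordering: D/Q × S = 44,970/588 × £276 = £21,108.37
Holding:  Q/2 × H = 588/2 × £26.4 = £7,761.60
Total = £21,108.37 + £7,761.60 = £28,869.97

£28,870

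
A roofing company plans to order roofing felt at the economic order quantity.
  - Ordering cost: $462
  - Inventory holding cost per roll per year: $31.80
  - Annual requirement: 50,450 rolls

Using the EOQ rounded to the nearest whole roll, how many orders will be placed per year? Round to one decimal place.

41.7 orders per year

Q* = √(2·D·S / H) = √(2·50,450·462 / 31.8) = √1,465,905.7 ≈ 1,210.75 → Q = 1,211
N = D/Q = 50,450/1,211 ≈ 41.660 orders/yr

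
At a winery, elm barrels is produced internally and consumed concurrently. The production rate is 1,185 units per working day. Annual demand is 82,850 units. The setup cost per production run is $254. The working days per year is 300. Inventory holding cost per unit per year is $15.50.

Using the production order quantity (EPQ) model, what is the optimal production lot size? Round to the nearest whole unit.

1,882 units

Daily demand d = 82,850/300 = 276.167; p = 1185; 1 − d/p = 0.76695
EPQ = √(2DS / (H(1 − d/p)))
    = √(2 × 82,850 × 254 / (15.5 × 0.76695)) ≈ 1,881.61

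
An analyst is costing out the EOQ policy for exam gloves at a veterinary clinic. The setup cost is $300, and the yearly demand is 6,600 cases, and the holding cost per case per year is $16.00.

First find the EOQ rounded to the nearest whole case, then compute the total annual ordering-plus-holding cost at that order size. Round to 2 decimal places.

EOQ = √(2DS/H) = √(2 × 6,600 × 300 / 16)
    = √(247,500.00) ≈ 497.49 → Q = 497 cases
Annual ordering cost = (D/Q)·S = (6,600/497) × 300 = $3,983.90
Annual holding cost  = (Q/2)·H = (497/2) × 16 = $3,976.00
Total = $3,983.90 + $3,976.00 = $7,959.90

$7,959.90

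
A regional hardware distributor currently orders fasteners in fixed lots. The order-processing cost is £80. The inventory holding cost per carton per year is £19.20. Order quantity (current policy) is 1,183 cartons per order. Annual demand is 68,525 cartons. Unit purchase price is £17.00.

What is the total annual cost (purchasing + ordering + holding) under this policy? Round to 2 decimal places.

Orders/yr = 68,525/1,183 = 57.925; ordering cost = 57.925 × £80 = £4,633.98
Average inventory = 1,183/2 = 591.5; holding cost = 591.5 × £19.2 = £11,356.80
Purchase cost = D·C = 68,525 × 17 = £1,164,925.00
Total = £4,633.98 + £11,356.80 + £1,164,925.00 = £1,180,915.78

£1,180,915.78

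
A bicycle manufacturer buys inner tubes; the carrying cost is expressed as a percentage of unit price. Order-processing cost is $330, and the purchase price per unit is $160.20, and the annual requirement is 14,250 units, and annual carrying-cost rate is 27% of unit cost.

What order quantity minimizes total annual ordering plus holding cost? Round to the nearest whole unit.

H = i·C = 0.27 × $160.2 = $43.2540 per unit-year
2DS/H = 2·14,250·330/43.254 = 217,436.54
EOQ = √217,436.54 ≈ 466.30

466 units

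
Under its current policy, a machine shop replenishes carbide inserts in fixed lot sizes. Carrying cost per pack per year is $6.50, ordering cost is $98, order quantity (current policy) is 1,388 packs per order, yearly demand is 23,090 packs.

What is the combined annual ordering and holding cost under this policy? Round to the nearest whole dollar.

$6,141

Orders/yr = 23,090/1,388 = 16.635; ordering cost = 16.635 × $98 = $1,630.27
Average inventory = 1,388/2 = 694; holding cost = 694 × $6.5 = $4,511.00
Total = $1,630.27 + $4,511.00 = $6,141.27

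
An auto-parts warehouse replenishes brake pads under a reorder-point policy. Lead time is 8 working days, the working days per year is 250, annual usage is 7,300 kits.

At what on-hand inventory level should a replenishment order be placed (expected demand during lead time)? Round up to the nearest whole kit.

Daily demand d = 7,300 / 250 = 29.200 kits/day
Demand during lead time = 29.200 × 8 = 233.60
Reorder point = 233.60 → round up

234 kits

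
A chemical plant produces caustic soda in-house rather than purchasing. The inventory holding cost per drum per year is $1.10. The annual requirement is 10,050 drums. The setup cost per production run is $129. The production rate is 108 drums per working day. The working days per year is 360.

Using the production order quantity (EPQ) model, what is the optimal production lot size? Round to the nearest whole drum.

1,783 drums

d = 10,050/360 = 27.9167 drums/day;  effective holding cost H(1 − d/p) = 1.1·(1 − 27.9167/108) = 0.81566
Q* = √(2DS / H_eff) = √(2·10,050·129 / 0.81566) ≈ 1,782.94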